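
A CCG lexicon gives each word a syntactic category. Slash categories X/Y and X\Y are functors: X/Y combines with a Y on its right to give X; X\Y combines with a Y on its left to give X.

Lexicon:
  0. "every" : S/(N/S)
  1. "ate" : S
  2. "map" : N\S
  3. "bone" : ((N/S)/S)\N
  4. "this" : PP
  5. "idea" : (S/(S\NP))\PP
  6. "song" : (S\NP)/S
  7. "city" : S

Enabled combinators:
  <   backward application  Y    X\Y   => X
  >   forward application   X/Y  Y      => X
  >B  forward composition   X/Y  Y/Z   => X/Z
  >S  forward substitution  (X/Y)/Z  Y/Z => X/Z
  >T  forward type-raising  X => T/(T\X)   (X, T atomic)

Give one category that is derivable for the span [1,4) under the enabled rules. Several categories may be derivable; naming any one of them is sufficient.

(N/S)/S

[0,8] S   >
  [0,1] "every" : S/(N/S)
  [1,8] N/S   >
    [1,4] (N/S)/S   <
      [1,3] N   <
        [1,2] "ate" : S
        [2,3] "map" : N\S
      [3,4] "bone" : ((N/S)/S)\N
    [4,8] S   >
      [4,6] S/(S\NP)   <
        [4,5] "this" : PP
        [5,6] "idea" : (S/(S\NP))\PP
      [6,8] S\NP   >
        [6,7] "song" : (S\NP)/S
        [7,8] "city" : S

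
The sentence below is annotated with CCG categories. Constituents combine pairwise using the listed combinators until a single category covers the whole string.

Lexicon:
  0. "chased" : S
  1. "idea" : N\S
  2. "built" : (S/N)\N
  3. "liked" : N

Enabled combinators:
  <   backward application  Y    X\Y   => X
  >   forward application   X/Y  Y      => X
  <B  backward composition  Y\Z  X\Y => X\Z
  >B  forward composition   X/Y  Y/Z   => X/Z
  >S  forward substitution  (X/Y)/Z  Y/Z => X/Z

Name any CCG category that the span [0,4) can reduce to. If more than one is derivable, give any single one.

[0,4] S   >
  [0,3] S/N   <
    [0,2] N   <
      [0,1] "chased" : S
      [1,2] "idea" : N\S
    [2,3] "built" : (S/N)\N
  [3,4] "liked" : N

S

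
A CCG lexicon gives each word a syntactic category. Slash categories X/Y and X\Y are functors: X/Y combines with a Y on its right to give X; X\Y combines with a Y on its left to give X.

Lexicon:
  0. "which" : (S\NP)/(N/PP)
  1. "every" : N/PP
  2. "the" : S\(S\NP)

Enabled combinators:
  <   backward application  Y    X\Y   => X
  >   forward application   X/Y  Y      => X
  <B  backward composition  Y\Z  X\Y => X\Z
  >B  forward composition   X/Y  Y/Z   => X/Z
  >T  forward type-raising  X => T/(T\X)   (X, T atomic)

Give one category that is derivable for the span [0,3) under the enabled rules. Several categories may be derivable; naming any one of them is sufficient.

[0,3] S   <
  [0,2] S\NP   >
    [0,1] "which" : (S\NP)/(N/PP)
    [1,2] "every" : N/PP
  [2,3] "the" : S\(S\NP)

S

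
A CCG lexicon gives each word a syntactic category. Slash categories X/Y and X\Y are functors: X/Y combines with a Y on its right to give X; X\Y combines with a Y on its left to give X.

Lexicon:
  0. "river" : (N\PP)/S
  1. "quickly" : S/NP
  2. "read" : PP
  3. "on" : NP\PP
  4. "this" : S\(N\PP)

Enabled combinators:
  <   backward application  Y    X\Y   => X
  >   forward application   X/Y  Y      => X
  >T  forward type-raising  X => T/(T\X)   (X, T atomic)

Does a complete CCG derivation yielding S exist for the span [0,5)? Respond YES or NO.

YES

[0,5] S   <
  [0,4] N\PP   >
    [0,1] "river" : (N\PP)/S
    [1,4] S   >
      [1,2] "quickly" : S/NP
      [2,4] NP   <
        [2,3] "read" : PP
        [3,4] "on" : NP\PP
  [4,5] "this" : S\(N\PP)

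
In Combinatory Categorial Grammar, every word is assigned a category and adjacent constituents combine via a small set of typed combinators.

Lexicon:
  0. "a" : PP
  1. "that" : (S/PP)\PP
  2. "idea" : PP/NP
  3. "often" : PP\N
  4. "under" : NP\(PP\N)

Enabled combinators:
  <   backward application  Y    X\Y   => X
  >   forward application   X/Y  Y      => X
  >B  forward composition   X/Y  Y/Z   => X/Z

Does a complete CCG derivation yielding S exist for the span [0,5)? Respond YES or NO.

YES

[0,5] S   >
  [0,2] S/PP   <
    [0,1] "a" : PP
    [1,2] "that" : (S/PP)\PP
  [2,5] PP   >
    [2,3] "idea" : PP/NP
    [3,5] NP   <
      [3,4] "often" : PP\N
      [4,5] "under" : NP\(PP\N)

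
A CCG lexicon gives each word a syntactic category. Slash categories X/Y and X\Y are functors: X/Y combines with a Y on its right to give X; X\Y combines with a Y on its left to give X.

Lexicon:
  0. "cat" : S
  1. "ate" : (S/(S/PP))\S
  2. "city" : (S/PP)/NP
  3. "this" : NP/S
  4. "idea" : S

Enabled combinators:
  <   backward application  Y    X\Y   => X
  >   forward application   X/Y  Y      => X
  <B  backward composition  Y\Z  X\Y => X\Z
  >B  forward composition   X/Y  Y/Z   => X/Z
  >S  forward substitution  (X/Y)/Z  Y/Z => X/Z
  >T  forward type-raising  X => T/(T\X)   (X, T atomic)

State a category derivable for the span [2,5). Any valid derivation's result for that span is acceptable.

[0,5] S   >
  [0,2] S/(S/PP)   <
    [0,1] "cat" : S
    [1,2] "ate" : (S/(S/PP))\S
  [2,5] S/PP   >
    [2,3] "city" : (S/PP)/NP
    [3,5] NP   >
      [3,4] "this" : NP/S
      [4,5] "idea" : S

S/PP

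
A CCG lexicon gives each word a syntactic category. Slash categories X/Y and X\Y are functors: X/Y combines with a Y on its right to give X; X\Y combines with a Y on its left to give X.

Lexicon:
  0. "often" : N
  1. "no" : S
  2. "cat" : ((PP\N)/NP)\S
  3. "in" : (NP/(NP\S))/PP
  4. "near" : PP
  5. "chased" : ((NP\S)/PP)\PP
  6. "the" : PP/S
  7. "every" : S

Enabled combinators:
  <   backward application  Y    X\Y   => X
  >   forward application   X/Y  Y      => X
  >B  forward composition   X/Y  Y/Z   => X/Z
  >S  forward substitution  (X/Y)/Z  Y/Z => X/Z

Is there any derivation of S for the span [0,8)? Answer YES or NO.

NO

N S ((PP\N)/NP)\S (NP/(NP\S))/PP PP ((NP\S)/PP)\PP PP/S S
CKY chart[0,8] = {PP}; S ∉ chart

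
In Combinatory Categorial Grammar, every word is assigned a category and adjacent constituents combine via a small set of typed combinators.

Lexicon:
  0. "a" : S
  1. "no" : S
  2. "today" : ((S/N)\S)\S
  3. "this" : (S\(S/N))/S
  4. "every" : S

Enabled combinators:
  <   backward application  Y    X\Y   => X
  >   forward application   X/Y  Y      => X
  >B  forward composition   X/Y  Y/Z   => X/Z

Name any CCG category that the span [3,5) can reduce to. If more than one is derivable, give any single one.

S\(S/N)

[0,5] S   <
  [0,3] S/N   <
    [0,1] "a" : S
    [1,3] (S/N)\S   <
      [1,2] "no" : S
      [2,3] "today" : ((S/N)\S)\S
  [3,5] S\(S/N)   >
    [3,4] "this" : (S\(S/N))/S
    [4,5] "every" : S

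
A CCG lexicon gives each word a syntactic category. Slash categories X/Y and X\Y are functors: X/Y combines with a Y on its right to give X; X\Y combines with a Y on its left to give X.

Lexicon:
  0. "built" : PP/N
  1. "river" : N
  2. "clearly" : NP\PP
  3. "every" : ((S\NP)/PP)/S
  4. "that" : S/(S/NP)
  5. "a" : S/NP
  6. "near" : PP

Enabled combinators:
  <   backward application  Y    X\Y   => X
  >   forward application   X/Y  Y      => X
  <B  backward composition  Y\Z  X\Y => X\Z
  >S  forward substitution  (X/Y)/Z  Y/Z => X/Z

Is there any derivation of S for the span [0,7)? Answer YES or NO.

YES

[0,7] S   <
  [0,3] NP   <
    [0,2] PP   >
      [0,1] "built" : PP/N
      [1,2] "river" : N
    [2,3] "clearly" : NP\PP
  [3,7] S\NP   >
    [3,6] (S\NP)/PP   >
      [3,4] "every" : ((S\NP)/PP)/S
      [4,6] S   >
        [4,5] "that" : S/(S/NP)
        [5,6] "a" : S/NP
    [6,7] "near" : PP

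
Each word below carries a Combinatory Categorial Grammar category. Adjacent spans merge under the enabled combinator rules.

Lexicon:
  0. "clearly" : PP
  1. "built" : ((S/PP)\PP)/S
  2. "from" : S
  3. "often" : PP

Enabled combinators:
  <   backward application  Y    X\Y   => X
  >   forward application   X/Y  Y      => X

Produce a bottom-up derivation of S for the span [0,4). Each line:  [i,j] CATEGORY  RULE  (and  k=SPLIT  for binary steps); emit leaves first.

[0,1] PP  lex  "clearly"
[1,2] ((S/PP)\PP)/S  lex  "built"
[2,3] S  lex  "from"
[1,3] (S/PP)\PP  >  k=2
[0,3] S/PP  <  k=1
[3,4] PP  lex  "often"
[0,4] S  >  k=3

[0,4] S   >
  [0,3] S/PP   <
    [0,1] "clearly" : PP
    [1,3] (S/PP)\PP   >
      [1,2] "built" : ((S/PP)\PP)/S
      [2,3] "from" : S
  [3,4] "often" : PP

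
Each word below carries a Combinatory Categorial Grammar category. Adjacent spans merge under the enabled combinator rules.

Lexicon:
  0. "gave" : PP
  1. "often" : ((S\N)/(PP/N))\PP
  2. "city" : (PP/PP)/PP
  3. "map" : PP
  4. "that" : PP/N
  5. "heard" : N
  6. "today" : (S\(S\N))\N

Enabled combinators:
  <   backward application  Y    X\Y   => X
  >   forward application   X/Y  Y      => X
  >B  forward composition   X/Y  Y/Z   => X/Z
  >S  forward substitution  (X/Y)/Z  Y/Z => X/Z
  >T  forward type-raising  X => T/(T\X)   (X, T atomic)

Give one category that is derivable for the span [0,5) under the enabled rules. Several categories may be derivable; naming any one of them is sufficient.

S\N

[0,7] S   <
  [0,5] S\N   >
    [0,2] (S\N)/(PP/N)   <
      [0,1] "gave" : PP
      [1,2] "often" : ((S\N)/(PP/N))\PP
    [2,5] PP/N   >B
      [2,4] PP/PP   >
        [2,3] "city" : (PP/PP)/PP
        [3,4] "map" : PP
      [4,5] "that" : PP/N
  [5,7] S\(S\N)   <
    [5,6] "heard" : N
    [6,7] "today" : (S\(S\N))\N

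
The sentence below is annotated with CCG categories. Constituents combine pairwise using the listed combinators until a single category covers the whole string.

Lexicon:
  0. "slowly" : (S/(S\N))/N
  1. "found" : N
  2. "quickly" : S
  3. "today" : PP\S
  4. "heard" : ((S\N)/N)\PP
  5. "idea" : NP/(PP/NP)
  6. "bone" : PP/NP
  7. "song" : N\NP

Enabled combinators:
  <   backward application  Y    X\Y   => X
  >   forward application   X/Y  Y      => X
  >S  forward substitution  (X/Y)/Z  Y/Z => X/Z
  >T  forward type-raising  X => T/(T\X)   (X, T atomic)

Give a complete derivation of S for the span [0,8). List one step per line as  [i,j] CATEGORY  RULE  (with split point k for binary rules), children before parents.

[0,1] (S/(S\N))/N  lex  "slowly"
[1,2] N  lex  "found"
[0,2] S/(S\N)  >  k=1
[2,3] S  lex  "quickly"
[3,4] PP\S  lex  "today"
[2,4] PP  <  k=3
[4,5] ((S\N)/N)\PP  lex  "heard"
[2,5] (S\N)/N  <  k=4
[5,6] NP/(PP/NP)  lex  "idea"
[6,7] PP/NP  lex  "bone"
[5,7] NP  >  k=6
[7,8] N\NP  lex  "song"
[5,8] N  <  k=7
[2,8] S\N  >  k=5
[0,8] S  >  k=2

[0,8] S   >
  [0,2] S/(S\N)   >
    [0,1] "slowly" : (S/(S\N))/N
    [1,2] "found" : N
  [2,8] S\N   >
    [2,5] (S\N)/N   <
      [2,4] PP   <
        [2,3] "quickly" : S
        [3,4] "today" : PP\S
      [4,5] "heard" : ((S\N)/N)\PP
    [5,8] N   <
      [5,7] NP   >
        [5,6] "idea" : NP/(PP/NP)
        [6,7] "bone" : PP/NP
      [7,8] "song" : N\NP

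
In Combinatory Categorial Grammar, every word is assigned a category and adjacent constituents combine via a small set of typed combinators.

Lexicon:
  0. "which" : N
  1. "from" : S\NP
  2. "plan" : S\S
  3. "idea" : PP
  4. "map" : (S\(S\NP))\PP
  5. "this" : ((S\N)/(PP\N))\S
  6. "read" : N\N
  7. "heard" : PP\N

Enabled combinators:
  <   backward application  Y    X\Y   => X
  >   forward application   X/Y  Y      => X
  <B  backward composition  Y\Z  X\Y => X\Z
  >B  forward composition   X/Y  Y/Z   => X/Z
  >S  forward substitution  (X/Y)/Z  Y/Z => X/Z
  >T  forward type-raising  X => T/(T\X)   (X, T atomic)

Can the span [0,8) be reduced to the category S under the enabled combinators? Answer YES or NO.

YES

[0,8] S   <
  [0,1] "which" : N
  [1,8] S\N   >
    [1,6] (S\N)/(PP\N)   <
      [1,5] S   <
        [1,3] S\NP   <B
          [1,2] "from" : S\NP
          [2,3] "plan" : S\S
        [3,5] S\(S\NP)   <
          [3,4] "idea" : PP
          [4,5] "map" : (S\(S\NP))\PP
      [5,6] "this" : ((S\N)/(PP\N))\S
    [6,8] PP\N   <B
      [6,7] "read" : N\N
      [7,8] "heard" : PP\N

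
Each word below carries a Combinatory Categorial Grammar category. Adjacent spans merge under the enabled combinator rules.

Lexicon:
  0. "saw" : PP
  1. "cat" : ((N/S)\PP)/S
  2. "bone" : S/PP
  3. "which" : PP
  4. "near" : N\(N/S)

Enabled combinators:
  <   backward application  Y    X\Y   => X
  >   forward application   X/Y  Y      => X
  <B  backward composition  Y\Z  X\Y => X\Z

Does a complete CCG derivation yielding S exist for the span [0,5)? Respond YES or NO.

NO

PP ((N/S)\PP)/S S/PP PP N\(N/S)
CKY chart[0,5] = {N}; S ∉ chart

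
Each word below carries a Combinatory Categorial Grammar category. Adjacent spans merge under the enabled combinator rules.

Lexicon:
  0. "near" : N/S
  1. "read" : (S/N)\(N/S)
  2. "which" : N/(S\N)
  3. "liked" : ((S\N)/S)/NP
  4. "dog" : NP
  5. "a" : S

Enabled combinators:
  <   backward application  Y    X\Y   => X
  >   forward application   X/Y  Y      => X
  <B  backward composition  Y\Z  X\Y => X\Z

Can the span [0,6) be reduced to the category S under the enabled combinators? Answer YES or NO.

YES

[0,6] S   >
  [0,2] S/N   <
    [0,1] "near" : N/S
    [1,2] "read" : (S/N)\(N/S)
  [2,6] N   >
    [2,3] "which" : N/(S\N)
    [3,6] S\N   >
      [3,5] (S\N)/S   >
        [3,4] "liked" : ((S\N)/S)/NP
        [4,5] "dog" : NP
      [5,6] "a" : S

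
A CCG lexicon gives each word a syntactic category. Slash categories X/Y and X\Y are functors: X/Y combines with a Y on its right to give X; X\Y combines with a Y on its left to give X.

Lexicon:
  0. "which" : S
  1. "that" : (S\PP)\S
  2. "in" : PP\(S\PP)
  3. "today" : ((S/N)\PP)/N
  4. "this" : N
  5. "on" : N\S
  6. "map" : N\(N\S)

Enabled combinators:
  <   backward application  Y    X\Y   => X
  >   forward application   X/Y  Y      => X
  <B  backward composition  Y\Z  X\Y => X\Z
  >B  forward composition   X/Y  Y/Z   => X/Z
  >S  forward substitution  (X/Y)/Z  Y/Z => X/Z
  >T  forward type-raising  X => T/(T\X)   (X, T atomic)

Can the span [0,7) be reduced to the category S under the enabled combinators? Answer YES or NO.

[0,7] S   >
  [0,5] S/N   <
    [0,3] PP   >
      [0,1] PP/(PP\S)   >T
        [0,1] "which" : S
      [1,3] PP\S   <B
        [1,2] "that" : (S\PP)\S
        [2,3] "in" : PP\(S\PP)
    [3,5] (S/N)\PP   >
      [3,4] "today" : ((S/N)\PP)/N
      [4,5] "this" : N
  [5,7] N   <
    [5,6] "on" : N\S
    [6,7] "map" : N\(N\S)

YES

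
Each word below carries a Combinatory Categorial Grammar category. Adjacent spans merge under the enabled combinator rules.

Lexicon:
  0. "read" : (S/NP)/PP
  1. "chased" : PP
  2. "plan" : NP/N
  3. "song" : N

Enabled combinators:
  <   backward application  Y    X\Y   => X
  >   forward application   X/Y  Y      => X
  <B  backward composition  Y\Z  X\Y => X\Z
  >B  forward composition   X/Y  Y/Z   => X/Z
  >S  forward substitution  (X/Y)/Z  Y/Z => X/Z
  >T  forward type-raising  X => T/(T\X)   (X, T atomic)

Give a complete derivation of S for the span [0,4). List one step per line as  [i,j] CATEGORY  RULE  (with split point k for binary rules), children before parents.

[0,1] (S/NP)/PP  lex  "read"
[1,2] PP  lex  "chased"
[0,2] S/NP  >  k=1
[2,3] NP/N  lex  "plan"
[3,4] N  lex  "song"
[2,4] NP  >  k=3
[0,4] S  >  k=2

[0,4] S   >
  [0,2] S/NP   >
    [0,1] "read" : (S/NP)/PP
    [1,2] "chased" : PP
  [2,4] NP   >
    [2,3] "plan" : NP/N
    [3,4] "song" : N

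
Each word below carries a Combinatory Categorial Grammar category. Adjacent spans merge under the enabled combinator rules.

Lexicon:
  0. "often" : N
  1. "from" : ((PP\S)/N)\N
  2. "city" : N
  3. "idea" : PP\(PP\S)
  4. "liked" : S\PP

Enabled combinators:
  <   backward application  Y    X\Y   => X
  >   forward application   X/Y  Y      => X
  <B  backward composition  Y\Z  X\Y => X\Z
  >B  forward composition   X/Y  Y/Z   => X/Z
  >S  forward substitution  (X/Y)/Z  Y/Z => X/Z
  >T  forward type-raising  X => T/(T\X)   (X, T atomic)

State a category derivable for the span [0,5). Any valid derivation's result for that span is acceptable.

[0,5] S   <
  [0,4] PP   <
    [0,3] PP\S   >
      [0,2] (PP\S)/N   <
        [0,1] "often" : N
        [1,2] "from" : ((PP\S)/N)\N
      [2,3] "city" : N
    [3,4] "idea" : PP\(PP\S)
  [4,5] "liked" : S\PP

S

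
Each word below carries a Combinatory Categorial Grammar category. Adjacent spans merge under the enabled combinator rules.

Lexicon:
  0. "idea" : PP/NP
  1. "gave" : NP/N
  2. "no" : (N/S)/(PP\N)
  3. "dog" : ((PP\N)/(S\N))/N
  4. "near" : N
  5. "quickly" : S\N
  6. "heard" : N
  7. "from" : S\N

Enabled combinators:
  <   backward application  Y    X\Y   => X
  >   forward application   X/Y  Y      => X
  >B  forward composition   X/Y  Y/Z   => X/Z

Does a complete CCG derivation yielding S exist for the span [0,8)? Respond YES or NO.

NO

PP/NP NP/N (N/S)/(PP\N) ((PP\N)/(S\N))/N N S\N N S\N
CKY chart[0,8] = {PP}; S ∉ chart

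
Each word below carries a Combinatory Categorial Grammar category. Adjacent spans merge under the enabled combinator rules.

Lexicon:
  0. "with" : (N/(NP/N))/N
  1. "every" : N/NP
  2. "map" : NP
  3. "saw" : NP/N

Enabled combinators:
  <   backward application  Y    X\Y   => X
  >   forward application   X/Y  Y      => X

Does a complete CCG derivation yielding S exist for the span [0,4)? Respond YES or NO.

(N/(NP/N))/N N/NP NP NP/N
CKY chart[0,4] = {N}; S ∉ chart

NO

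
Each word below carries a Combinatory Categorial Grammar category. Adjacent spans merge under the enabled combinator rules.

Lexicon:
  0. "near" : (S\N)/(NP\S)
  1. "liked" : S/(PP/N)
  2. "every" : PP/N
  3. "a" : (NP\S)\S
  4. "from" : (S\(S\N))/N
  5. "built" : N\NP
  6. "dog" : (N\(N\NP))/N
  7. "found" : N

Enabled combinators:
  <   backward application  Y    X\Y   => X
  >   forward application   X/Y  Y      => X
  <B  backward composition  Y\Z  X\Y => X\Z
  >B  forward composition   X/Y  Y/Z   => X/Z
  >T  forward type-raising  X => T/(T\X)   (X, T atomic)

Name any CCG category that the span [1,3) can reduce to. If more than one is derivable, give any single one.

[0,8] S   <
  [0,4] S\N   >
    [0,1] "near" : (S\N)/(NP\S)
    [1,4] NP\S   <
      [1,3] S   >
        [1,2] "liked" : S/(PP/N)
        [2,3] "every" : PP/N
      [3,4] "a" : (NP\S)\S
  [4,8] S\(S\N)   >
    [4,5] "from" : (S\(S\N))/N
    [5,8] N   <
      [5,6] "built" : N\NP
      [6,8] N\(N\NP)   >
        [6,7] "dog" : (N\(N\NP))/N
        [7,8] "found" : N

S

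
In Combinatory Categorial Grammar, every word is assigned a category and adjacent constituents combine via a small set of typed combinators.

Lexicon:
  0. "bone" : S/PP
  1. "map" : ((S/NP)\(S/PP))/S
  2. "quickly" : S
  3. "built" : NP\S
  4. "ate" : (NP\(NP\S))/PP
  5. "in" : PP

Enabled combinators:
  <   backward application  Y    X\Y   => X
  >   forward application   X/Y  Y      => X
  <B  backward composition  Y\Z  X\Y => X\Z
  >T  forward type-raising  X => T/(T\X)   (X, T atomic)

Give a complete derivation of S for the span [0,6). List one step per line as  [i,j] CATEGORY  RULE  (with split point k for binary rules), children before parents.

[0,6] S   >
  [0,3] S/NP   <
    [0,1] "bone" : S/PP
    [1,3] (S/NP)\(S/PP)   >
      [1,2] "map" : ((S/NP)\(S/PP))/S
      [2,3] "quickly" : S
  [3,6] NP   <
    [3,4] "built" : NP\S
    [4,6] NP\(NP\S)   >
      [4,5] "ate" : (NP\(NP\S))/PP
      [5,6] "in" : PP

[0,1] S/PP  lex  "bone"
[1,2] ((S/NP)\(S/PP))/S  lex  "map"
[2,3] S  lex  "quickly"
[1,3] (S/NP)\(S/PP)  >  k=2
[0,3] S/NP  <  k=1
[3,4] NP\S  lex  "built"
[4,5] (NP\(NP\S))/PP  lex  "ate"
[5,6] PP  lex  "in"
[4,6] NP\(NP\S)  >  k=5
[3,6] NP  <  k=4
[0,6] S  >  k=3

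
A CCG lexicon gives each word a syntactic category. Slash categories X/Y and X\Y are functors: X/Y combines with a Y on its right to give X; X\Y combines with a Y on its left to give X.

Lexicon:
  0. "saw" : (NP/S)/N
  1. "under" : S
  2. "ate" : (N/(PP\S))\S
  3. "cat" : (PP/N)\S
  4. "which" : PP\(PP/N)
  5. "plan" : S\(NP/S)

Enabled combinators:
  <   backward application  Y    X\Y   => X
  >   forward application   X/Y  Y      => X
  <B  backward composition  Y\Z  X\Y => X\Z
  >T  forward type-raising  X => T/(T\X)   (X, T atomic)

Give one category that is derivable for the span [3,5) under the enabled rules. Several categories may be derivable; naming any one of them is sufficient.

PP\S

[0,6] S   <
  [0,5] NP/S   >
    [0,1] "saw" : (NP/S)/N
    [1,5] N   >
      [1,3] N/(PP\S)   <
        [1,2] "under" : S
        [2,3] "ate" : (N/(PP\S))\S
      [3,5] PP\S   <B
        [3,4] "cat" : (PP/N)\S
        [4,5] "which" : PP\(PP/N)
  [5,6] "plan" : S\(NP/S)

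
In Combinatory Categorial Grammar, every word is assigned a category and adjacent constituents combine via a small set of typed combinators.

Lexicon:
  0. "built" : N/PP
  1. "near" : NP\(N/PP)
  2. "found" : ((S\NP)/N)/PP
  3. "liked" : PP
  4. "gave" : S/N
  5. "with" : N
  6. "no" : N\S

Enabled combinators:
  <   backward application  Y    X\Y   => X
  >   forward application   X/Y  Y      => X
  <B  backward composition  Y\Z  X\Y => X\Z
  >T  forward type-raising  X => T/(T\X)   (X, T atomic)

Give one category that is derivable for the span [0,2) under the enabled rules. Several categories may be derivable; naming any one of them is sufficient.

[0,7] S   <
  [0,2] NP   <
    [0,1] "built" : N/PP
    [1,2] "near" : NP\(N/PP)
  [2,7] S\NP   >
    [2,4] (S\NP)/N   >
      [2,3] "found" : ((S\NP)/N)/PP
      [3,4] "liked" : PP
    [4,7] N   <
      [4,6] S   >
        [4,5] "gave" : S/N
        [5,6] "with" : N
      [6,7] "no" : N\S

NP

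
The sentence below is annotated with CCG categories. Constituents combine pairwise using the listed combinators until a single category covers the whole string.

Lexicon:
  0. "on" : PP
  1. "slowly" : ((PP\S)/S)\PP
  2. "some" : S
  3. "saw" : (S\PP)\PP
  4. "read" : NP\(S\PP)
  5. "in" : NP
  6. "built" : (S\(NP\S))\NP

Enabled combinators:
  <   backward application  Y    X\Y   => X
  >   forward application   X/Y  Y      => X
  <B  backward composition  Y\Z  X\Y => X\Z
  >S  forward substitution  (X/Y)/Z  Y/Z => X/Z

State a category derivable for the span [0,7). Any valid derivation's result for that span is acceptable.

[0,7] S   <
  [0,5] NP\S   <B
    [0,3] PP\S   >
      [0,2] (PP\S)/S   <
        [0,1] "on" : PP
        [1,2] "slowly" : ((PP\S)/S)\PP
      [2,3] "some" : S
    [3,5] NP\PP   <B
      [3,4] "saw" : (S\PP)\PP
      [4,5] "read" : NP\(S\PP)
  [5,7] S\(NP\S)   <
    [5,6] "in" : NP
    [6,7] "built" : (S\(NP\S))\NP

S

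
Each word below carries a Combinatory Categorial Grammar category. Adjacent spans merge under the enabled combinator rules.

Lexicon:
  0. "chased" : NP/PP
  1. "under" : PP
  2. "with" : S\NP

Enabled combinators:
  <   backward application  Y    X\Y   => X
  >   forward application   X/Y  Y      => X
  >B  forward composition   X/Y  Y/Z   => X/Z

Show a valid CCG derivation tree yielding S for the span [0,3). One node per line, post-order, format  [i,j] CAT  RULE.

[0,1] NP/PP  lex  "chased"
[1,2] PP  lex  "under"
[0,2] NP  >  k=1
[2,3] S\NP  lex  "with"
[0,3] S  <  k=2

[0,3] S   <
  [0,2] NP   >
    [0,1] "chased" : NP/PP
    [1,2] "under" : PP
  [2,3] "with" : S\NP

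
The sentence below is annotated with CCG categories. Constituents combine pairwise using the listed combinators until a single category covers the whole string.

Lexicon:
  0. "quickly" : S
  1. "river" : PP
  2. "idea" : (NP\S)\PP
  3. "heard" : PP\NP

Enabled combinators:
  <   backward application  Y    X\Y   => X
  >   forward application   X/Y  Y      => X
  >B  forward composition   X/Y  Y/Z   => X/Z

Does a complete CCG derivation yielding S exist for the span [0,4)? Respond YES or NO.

S PP (NP\S)\PP PP\NP
CKY chart[0,4] = {PP}; S ∉ chart

NO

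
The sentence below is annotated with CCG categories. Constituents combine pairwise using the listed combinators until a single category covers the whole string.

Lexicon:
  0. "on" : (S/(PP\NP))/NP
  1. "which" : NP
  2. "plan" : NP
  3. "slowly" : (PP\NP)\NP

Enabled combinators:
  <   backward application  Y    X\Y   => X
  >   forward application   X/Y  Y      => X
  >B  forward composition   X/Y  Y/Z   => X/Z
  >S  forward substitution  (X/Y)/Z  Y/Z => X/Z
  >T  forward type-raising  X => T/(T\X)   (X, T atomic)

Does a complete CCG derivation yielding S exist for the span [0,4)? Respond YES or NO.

YES

[0,4] S   >
  [0,2] S/(PP\NP)   >
    [0,1] "on" : (S/(PP\NP))/NP
    [1,2] "which" : NP
  [2,4] PP\NP   <
    [2,3] "plan" : NP
    [3,4] "slowly" : (PP\NP)\NP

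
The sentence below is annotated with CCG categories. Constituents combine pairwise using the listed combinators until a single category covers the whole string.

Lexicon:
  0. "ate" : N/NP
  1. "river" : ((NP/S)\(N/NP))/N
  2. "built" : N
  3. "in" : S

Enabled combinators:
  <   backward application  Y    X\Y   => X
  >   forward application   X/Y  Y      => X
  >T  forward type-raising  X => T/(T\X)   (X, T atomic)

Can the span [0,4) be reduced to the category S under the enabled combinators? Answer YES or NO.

N/NP ((NP/S)\(N/NP))/N N S
CKY chart[0,4] = {N/(N\NP), NP, NP/(NP\NP), PP/(PP\NP), S/(S\NP)}; S ∉ chart

NO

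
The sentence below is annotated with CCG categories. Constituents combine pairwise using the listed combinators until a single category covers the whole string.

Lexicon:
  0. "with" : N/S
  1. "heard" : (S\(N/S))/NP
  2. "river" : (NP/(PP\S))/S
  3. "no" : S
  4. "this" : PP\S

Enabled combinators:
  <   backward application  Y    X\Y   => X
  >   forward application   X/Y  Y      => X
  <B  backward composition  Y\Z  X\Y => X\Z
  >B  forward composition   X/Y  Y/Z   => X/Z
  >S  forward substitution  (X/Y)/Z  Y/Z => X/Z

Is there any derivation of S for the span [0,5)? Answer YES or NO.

[0,5] S   <
  [0,1] "with" : N/S
  [1,5] S\(N/S)   >
    [1,2] "heard" : (S\(N/S))/NP
    [2,5] NP   >
      [2,4] NP/(PP\S)   >
        [2,3] "river" : (NP/(PP\S))/S
        [3,4] "no" : S
      [4,5] "this" : PP\S

YES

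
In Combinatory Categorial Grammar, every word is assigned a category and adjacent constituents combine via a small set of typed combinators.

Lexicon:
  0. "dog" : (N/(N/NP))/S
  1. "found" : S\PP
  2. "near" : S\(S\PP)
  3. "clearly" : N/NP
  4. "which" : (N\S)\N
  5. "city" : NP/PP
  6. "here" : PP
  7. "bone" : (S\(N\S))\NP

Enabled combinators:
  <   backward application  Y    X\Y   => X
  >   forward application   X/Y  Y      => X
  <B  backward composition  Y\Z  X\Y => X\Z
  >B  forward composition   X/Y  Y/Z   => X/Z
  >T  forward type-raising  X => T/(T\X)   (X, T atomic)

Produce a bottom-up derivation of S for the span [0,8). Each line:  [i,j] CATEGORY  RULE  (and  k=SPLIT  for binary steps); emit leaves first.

[0,8] S   <
  [0,5] N\S   <
    [0,4] N   >
      [0,3] N/(N/NP)   >
        [0,1] "dog" : (N/(N/NP))/S
        [1,3] S   <
          [1,2] "found" : S\PP
          [2,3] "near" : S\(S\PP)
      [3,4] "clearly" : N/NP
    [4,5] "which" : (N\S)\N
  [5,8] S\(N\S)   <
    [5,7] NP   >
      [5,6] "city" : NP/PP
      [6,7] "here" : PP
    [7,8] "bone" : (S\(N\S))\NP

[0,1] (N/(N/NP))/S  lex  "dog"
[1,2] S\PP  lex  "found"
[2,3] S\(S\PP)  lex  "near"
[1,3] S  <  k=2
[0,3] N/(N/NP)  >  k=1
[3,4] N/NP  lex  "clearly"
[0,4] N  >  k=3
[4,5] (N\S)\N  lex  "which"
[0,5] N\S  <  k=4
[5,6] NP/PP  lex  "city"
[6,7] PP  lex  "here"
[5,7] NP  >  k=6
[7,8] (S\(N\S))\NP  lex  "bone"
[5,8] S\(N\S)  <  k=7
[0,8] S  <  k=5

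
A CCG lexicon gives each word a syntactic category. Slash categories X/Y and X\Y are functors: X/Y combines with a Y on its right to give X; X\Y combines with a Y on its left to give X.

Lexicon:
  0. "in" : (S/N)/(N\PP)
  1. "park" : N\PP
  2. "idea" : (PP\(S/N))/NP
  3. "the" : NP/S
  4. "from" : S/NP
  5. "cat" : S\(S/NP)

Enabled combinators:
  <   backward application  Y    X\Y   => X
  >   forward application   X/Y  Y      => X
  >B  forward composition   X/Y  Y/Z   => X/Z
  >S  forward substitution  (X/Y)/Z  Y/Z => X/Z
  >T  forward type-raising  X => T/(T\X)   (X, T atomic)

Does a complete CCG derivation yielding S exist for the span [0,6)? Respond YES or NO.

(S/N)/(N\PP) N\PP (PP\(S/N))/NP NP/S S/NP S\(S/NP)
CKY chart[0,6] = {N/(N\PP), NP/(NP\PP), PP, PP/(PP\PP), S/(S\PP)}; S ∉ chart

NO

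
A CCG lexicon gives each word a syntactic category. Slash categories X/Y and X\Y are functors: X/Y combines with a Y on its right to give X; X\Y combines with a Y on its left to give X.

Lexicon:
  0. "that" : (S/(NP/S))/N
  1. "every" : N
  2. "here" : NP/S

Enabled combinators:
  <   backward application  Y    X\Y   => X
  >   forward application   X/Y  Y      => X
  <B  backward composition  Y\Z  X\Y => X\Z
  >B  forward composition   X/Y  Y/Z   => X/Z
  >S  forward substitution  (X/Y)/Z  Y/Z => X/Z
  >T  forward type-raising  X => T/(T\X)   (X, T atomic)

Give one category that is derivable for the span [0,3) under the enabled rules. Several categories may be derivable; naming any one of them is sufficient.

[0,3] S   >
  [0,2] S/(NP/S)   >
    [0,1] "that" : (S/(NP/S))/N
    [1,2] "every" : N
  [2,3] "here" : NP/S

S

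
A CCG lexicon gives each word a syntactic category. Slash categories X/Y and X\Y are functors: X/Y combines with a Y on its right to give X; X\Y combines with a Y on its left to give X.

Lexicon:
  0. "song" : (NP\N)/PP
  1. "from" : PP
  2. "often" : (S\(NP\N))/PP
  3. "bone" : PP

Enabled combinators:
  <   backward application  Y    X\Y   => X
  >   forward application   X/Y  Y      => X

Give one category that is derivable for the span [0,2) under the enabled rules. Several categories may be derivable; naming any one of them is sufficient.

[0,4] S   <
  [0,2] NP\N   >
    [0,1] "song" : (NP\N)/PP
    [1,2] "from" : PP
  [2,4] S\(NP\N)   >
    [2,3] "often" : (S\(NP\N))/PP
    [3,4] "bone" : PP

NP\N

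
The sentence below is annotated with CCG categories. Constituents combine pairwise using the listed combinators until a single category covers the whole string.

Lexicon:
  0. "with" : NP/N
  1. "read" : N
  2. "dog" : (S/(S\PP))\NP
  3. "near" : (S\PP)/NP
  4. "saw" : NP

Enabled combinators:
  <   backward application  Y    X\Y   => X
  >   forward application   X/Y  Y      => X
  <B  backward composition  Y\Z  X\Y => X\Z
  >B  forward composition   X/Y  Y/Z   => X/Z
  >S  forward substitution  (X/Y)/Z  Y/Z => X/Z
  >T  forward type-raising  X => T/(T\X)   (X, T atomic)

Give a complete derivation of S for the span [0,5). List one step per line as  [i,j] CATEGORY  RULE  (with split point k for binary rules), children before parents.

[0,5] S   >
  [0,3] S/(S\PP)   <
    [0,2] NP   >
      [0,1] "with" : NP/N
      [1,2] "read" : N
    [2,3] "dog" : (S/(S\PP))\NP
  [3,5] S\PP   >
    [3,4] "near" : (S\PP)/NP
    [4,5] "saw" : NP

[0,1] NP/N  lex  "with"
[1,2] N  lex  "read"
[0,2] NP  >  k=1
[2,3] (S/(S\PP))\NP  lex  "dog"
[0,3] S/(S\PP)  <  k=2
[3,4] (S\PP)/NP  lex  "near"
[4,5] NP  lex  "saw"
[3,5] S\PP  >  k=4
[0,5] S  >  k=3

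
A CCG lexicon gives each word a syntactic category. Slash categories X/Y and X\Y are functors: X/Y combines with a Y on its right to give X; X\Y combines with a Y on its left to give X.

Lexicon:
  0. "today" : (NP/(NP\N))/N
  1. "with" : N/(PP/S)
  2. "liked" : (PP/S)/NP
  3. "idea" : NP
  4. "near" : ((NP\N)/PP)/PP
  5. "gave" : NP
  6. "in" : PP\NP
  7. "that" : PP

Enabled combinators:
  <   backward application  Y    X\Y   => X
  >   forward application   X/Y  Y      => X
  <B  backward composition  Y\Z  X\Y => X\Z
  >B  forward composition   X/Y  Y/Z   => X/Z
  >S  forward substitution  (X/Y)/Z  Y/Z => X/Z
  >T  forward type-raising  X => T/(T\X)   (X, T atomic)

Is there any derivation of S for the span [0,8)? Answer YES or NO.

NO

(NP/(NP\N))/N N/(PP/S) (PP/S)/NP NP ((NP\N)/PP)/PP NP PP\NP PP
CKY chart[0,8] = {(NP/(NP\N))/(N\NP), N/(N\NP), NP, NP/(NP\NP), NP/(PP\PP), PP/(PP\NP), S/(S\NP)}; S ∉ chart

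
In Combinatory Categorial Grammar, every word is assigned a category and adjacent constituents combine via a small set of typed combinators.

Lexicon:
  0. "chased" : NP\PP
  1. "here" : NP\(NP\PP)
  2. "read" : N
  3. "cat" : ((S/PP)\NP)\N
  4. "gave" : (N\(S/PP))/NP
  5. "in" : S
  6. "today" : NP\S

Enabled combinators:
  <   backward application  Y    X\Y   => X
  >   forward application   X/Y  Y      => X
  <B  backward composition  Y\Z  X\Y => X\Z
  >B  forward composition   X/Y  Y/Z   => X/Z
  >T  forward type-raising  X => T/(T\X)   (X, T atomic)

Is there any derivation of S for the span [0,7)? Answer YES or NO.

NO

NP\PP NP\(NP\PP) N ((S/PP)\NP)\N (N\(S/PP))/NP S NP\S
CKY chart[0,7] = {N, N/(N\N), NP/(NP\N), PP/(PP\N), S/(S\N)}; S ∉ chart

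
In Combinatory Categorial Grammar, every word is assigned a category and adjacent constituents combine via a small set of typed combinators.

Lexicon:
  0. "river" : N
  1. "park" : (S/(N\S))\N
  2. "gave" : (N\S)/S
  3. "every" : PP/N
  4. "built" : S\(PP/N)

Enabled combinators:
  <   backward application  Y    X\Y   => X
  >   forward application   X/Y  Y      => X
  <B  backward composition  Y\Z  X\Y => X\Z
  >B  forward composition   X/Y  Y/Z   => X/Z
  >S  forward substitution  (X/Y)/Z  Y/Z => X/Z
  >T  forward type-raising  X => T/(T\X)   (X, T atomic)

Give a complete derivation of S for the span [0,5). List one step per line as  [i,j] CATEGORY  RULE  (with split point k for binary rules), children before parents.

[0,5] S   >
  [0,2] S/(N\S)   <
    [0,1] "river" : N
    [1,2] "park" : (S/(N\S))\N
  [2,5] N\S   >
    [2,3] "gave" : (N\S)/S
    [3,5] S   <
      [3,4] "every" : PP/N
      [4,5] "built" : S\(PP/N)

[0,1] N  lex  "river"
[1,2] (S/(N\S))\N  lex  "park"
[0,2] S/(N\S)  <  k=1
[2,3] (N\S)/S  lex  "gave"
[3,4] PP/N  lex  "every"
[4,5] S\(PP/N)  lex  "built"
[3,5] S  <  k=4
[2,5] N\S  >  k=3
[0,5] S  >  k=2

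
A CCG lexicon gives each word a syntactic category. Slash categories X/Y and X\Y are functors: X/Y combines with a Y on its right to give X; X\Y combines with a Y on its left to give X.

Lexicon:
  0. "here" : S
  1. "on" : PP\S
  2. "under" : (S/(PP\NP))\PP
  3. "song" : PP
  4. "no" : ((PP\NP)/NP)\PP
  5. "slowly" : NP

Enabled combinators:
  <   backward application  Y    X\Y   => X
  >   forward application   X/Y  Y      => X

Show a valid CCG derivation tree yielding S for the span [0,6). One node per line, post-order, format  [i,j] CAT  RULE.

[0,6] S   >
  [0,3] S/(PP\NP)   <
    [0,2] PP   <
      [0,1] "here" : S
      [1,2] "on" : PP\S
    [2,3] "under" : (S/(PP\NP))\PP
  [3,6] PP\NP   >
    [3,5] (PP\NP)/NP   <
      [3,4] "song" : PP
      [4,5] "no" : ((PP\NP)/NP)\PP
    [5,6] "slowly" : NP

[0,1] S  lex  "here"
[1,2] PP\S  lex  "on"
[0,2] PP  <  k=1
[2,3] (S/(PP\NP))\PP  lex  "under"
[0,3] S/(PP\NP)  <  k=2
[3,4] PP  lex  "song"
[4,5] ((PP\NP)/NP)\PP  lex  "no"
[3,5] (PP\NP)/NP  <  k=4
[5,6] NP  lex  "slowly"
[3,6] PP\NP  >  k=5
[0,6] S  >  k=3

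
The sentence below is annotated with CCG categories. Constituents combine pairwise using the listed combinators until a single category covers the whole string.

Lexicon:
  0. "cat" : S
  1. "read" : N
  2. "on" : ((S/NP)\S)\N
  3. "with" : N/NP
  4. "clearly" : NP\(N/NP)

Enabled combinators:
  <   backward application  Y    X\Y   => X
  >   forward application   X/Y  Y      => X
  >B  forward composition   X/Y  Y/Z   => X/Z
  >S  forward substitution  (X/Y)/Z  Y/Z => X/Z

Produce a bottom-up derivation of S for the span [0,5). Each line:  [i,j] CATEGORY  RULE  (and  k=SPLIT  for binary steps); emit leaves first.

[0,1] S  lex  "cat"
[1,2] N  lex  "read"
[2,3] ((S/NP)\S)\N  lex  "on"
[1,3] (S/NP)\S  <  k=2
[0,3] S/NP  <  k=1
[3,4] N/NP  lex  "with"
[4,5] NP\(N/NP)  lex  "clearly"
[3,5] NP  <  k=4
[0,5] S  >  k=3

[0,5] S   >
  [0,3] S/NP   <
    [0,1] "cat" : S
    [1,3] (S/NP)\S   <
      [1,2] "read" : N
      [2,3] "on" : ((S/NP)\S)\N
  [3,5] NP   <
    [3,4] "with" : N/NP
    [4,5] "clearly" : NP\(N/NP)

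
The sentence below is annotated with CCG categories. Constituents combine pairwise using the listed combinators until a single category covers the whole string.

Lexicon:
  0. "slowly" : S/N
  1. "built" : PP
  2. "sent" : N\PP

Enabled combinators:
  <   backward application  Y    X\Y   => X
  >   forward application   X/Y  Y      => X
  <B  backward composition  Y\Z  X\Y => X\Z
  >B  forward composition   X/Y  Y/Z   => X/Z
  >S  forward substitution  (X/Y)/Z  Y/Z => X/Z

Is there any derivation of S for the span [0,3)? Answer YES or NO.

[0,3] S   >
  [0,1] "slowly" : S/N
  [1,3] N   <
    [1,2] "built" : PP
    [2,3] "sent" : N\PP

YES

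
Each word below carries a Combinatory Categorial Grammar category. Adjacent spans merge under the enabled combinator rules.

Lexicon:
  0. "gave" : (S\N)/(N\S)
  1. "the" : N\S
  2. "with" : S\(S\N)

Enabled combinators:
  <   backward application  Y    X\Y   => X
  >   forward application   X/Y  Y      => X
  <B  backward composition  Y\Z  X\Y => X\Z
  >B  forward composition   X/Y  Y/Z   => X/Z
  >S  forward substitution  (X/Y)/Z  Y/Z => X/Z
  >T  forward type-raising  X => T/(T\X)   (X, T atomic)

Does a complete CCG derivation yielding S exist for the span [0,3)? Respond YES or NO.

[0,3] S   <
  [0,2] S\N   >
    [0,1] "gave" : (S\N)/(N\S)
    [1,2] "the" : N\S
  [2,3] "with" : S\(S\N)

YES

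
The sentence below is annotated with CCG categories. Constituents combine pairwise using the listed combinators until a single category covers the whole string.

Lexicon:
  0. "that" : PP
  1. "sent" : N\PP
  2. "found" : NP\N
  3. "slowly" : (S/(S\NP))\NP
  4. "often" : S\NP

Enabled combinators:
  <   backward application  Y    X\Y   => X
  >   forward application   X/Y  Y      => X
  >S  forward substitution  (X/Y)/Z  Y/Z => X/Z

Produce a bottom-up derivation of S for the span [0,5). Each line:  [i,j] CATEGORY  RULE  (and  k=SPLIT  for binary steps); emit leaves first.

[0,5] S   >
  [0,4] S/(S\NP)   <
    [0,3] NP   <
      [0,2] N   <
        [0,1] "that" : PP
        [1,2] "sent" : N\PP
      [2,3] "found" : NP\N
    [3,4] "slowly" : (S/(S\NP))\NP
  [4,5] "often" : S\NP

[0,1] PP  lex  "that"
[1,2] N\PP  lex  "sent"
[0,2] N  <  k=1
[2,3] NP\N  lex  "found"
[0,3] NP  <  k=2
[3,4] (S/(S\NP))\NP  lex  "slowly"
[0,4] S/(S\NP)  <  k=3
[4,5] S\NP  lex  "often"
[0,5] S  >  k=4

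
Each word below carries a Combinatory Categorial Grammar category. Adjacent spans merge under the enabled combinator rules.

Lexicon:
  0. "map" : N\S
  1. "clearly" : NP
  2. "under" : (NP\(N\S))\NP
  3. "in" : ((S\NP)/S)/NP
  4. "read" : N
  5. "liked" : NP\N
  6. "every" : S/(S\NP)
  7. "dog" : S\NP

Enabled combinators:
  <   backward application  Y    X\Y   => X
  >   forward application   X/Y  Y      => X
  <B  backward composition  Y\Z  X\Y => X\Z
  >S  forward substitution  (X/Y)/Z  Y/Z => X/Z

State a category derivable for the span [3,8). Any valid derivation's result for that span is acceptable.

S\NP

[0,8] S   <
  [0,3] NP   <
    [0,1] "map" : N\S
    [1,3] NP\(N\S)   <
      [1,2] "clearly" : NP
      [2,3] "under" : (NP\(N\S))\NP
  [3,8] S\NP   >
    [3,6] (S\NP)/S   >
      [3,4] "in" : ((S\NP)/S)/NP
      [4,6] NP   <
        [4,5] "read" : N
        [5,6] "liked" : NP\N
    [6,8] S   >
      [6,7] "every" : S/(S\NP)
      [7,8] "dog" : S\NP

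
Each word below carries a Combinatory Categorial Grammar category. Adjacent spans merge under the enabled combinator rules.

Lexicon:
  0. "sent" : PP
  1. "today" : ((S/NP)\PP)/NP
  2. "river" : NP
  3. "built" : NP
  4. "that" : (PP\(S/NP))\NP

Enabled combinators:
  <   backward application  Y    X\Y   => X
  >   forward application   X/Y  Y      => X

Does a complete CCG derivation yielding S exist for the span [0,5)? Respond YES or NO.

NO

PP ((S/NP)\PP)/NP NP NP (PP\(S/NP))\NP
CKY chart[0,5] = {PP}; S ∉ chart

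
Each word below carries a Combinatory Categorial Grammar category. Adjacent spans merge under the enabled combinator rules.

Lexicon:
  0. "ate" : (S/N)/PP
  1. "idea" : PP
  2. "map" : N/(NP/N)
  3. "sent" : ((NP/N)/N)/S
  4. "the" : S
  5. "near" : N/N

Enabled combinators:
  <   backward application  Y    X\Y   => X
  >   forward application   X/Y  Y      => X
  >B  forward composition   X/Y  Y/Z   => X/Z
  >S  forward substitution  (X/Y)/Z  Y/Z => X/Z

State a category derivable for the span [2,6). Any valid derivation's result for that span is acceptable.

[0,6] S   >
  [0,2] S/N   >
    [0,1] "ate" : (S/N)/PP
    [1,2] "idea" : PP
  [2,6] N   >
    [2,3] "map" : N/(NP/N)
    [3,6] NP/N   >S
      [3,5] (NP/N)/N   >
        [3,4] "sent" : ((NP/N)/N)/S
        [4,5] "the" : S
      [5,6] "near" : N/N

N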